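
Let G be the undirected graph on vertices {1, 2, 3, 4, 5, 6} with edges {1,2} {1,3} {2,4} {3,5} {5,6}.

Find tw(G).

1

A width-1 tree decomposition is:
Bags: B1 = {2, 4}  B2 = {1, 2}  B3 = {1, 3}  B4 = {3, 5}  B5 = {5, 6}
Tree: B1–B2, B2–B3, B3–B4, B4–B5
The largest bag has 2 vertices, giving width 1; this decomposition certifies tw(G) ≤ 1. Any graph with an edge has treewidth ≥ 1, and G has the edge 4–2. Hence tw(G) = 1 exactly.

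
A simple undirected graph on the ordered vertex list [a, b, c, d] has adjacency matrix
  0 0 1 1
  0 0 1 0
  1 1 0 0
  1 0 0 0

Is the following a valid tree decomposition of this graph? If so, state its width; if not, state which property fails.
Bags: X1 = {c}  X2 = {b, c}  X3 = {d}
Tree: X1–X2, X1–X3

No — vertex a appears in no bag.

A tree decomposition must satisfy three properties: every vertex lies in some bag; for every edge, both endpoints lie together in some bag; and for every vertex, the bags containing it form a connected subtree. Here vertex a appears in no bag, so the decomposition is invalid.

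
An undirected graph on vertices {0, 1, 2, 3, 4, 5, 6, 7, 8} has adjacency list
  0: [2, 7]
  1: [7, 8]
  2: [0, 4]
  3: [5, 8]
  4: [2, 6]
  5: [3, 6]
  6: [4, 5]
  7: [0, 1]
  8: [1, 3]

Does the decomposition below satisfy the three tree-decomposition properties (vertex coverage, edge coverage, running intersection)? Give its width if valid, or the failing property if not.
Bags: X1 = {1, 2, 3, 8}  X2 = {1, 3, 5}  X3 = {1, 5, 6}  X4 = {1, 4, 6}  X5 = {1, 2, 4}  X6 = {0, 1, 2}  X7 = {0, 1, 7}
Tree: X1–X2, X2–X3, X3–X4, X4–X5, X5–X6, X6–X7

No — bags containing vertex 2 are not connected in the tree.

A tree decomposition must satisfy three properties: every vertex lies in some bag; for every edge, both endpoints lie together in some bag; and for every vertex, the bags containing it form a connected subtree. Here bags containing vertex 2 are not connected in the tree, so the decomposition is invalid.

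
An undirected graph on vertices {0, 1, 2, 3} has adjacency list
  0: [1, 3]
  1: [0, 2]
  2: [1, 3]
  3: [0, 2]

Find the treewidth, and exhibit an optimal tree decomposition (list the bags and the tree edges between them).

Each bag holds 3 vertices, so the decomposition has width 2, which upper-bounds the treewidth. The edges 3–2–1–0–3 form a cycle, so G is not a tree and its treewidth is at least 2. Hence tw(G) = 2 exactly.

Treewidth 2.
One optimal decomposition is:
Bags: B1 = {1, 2, 3}  B2 = {0, 1, 3}
Tree: B1–B2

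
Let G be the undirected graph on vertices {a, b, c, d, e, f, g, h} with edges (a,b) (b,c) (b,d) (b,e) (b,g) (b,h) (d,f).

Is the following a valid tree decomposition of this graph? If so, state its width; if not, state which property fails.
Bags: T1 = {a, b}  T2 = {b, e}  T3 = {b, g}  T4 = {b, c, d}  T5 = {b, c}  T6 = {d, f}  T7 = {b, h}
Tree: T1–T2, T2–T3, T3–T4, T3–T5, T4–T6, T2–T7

No — bags containing vertex c are not connected in the tree.

A tree decomposition must satisfy three properties: every vertex lies in some bag; for every edge, both endpoints lie together in some bag; and for every vertex, the bags containing it form a connected subtree. Here bags containing vertex c are not connected in the tree, so the decomposition is invalid.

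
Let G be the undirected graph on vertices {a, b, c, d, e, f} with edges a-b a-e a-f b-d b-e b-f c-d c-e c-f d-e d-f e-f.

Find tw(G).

A width-3 tree decomposition is:
Bags: B1 = {b, d, e, f}  B2 = {c, d, e, f}  B3 = {a, b, e, f}
Tree: B1–B2, B1–B3
The largest bag has 4 vertices, giving width 3; this decomposition certifies tw(G) ≤ 3. On the other hand G contains the 4-clique {c, d, e, f}. A clique must lie in a single bag of any decomposition, so no decomposition can have width below 3. The upper and lower bounds meet at 3, so that is the treewidth.

3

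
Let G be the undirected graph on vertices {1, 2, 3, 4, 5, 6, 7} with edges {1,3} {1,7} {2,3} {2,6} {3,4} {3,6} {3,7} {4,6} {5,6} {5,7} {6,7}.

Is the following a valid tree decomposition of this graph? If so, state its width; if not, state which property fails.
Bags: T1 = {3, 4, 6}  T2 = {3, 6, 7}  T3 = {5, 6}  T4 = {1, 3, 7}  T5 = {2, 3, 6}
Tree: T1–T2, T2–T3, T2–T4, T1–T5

No — edge (7,5) lies in no bag.

A tree decomposition must satisfy three properties: every vertex lies in some bag; for every edge, both endpoints lie together in some bag; and for every vertex, the bags containing it form a connected subtree. Here edge (7,5) lies in no bag, so the decomposition is invalid.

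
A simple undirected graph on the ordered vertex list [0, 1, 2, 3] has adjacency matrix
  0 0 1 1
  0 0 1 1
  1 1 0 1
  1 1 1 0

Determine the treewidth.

2

A width-2 tree decomposition is:
Bags: B1 = {0, 2, 3}  B2 = {1, 2, 3}
Tree: B1–B2
Every bag has size at most 3, so the width is 3 − 1 = 2 and tw(G) ≤ 2. For the lower bound, the 3 vertices {0, 2, 3} are pairwise adjacent, and any tree decomposition puts a clique entirely inside one bag — forcing width ≥ 2. Hence tw(G) = 2 exactly.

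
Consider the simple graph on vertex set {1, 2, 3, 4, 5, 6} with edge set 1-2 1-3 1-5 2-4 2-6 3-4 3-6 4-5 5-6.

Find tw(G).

A width-3 tree decomposition is:
Bags: B1 = {1, 4, 5, 6}  B2 = {1, 2, 4, 6}  B3 = {1, 3, 4, 6}
Tree: B1–B2, B2–B3
Each bag holds 4 vertices, so the decomposition has width 3, which upper-bounds the treewidth. For the lower bound: the 4 vertex sets {5,6}, {1,2}, {4}, {3} are disjoint, each induces a connected subgraph, and every pair is joined by at least one edge of G. Contracting each set to a single vertex therefore yields K_{4} as a minor, and since treewidth is minor-monotone, tw(G) ≥ tw(K_{4}) = 3. Combining the bounds, tw(G) = 3.

3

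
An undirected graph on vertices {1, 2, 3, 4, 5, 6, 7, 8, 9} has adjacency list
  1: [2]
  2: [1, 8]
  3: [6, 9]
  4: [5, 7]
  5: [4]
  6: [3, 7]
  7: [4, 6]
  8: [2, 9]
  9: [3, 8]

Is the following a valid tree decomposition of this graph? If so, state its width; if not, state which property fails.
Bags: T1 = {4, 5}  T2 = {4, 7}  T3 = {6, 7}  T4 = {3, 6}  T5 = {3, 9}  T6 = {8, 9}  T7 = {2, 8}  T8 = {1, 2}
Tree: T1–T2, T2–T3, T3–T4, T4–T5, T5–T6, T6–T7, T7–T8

Yes; width 1.

Vertex coverage: the bags together contain {1, 2, 3, 4, 5, 6, 7, 8, 9}, the full vertex set. Edge coverage: each edge of G has both endpoints in at least one bag. Running intersection: for every vertex, the bags containing it form a connected subtree. All three properties hold, so this is a valid tree decomposition of width max|bag| − 1 = 1, and hence tw(G) ≤ 1.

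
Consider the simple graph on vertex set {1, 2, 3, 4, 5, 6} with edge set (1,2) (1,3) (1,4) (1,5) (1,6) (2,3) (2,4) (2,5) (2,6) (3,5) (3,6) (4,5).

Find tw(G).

A width-3 tree decomposition is:
Bags: B1 = {1, 2, 4, 5}  B2 = {1, 2, 3, 5}  B3 = {1, 2, 3, 6}
Tree: B1–B2, B2–B3
The largest bag has 4 vertices, giving width 3; this decomposition certifies tw(G) ≤ 3. Conversely, {1, 2, 3, 5} is a clique of size 4, and the vertices of any clique must share a bag in every tree decomposition; so some bag has ≥ 4 vertices and tw(G) ≥ 3. Hence tw(G) = 3 exactly.

3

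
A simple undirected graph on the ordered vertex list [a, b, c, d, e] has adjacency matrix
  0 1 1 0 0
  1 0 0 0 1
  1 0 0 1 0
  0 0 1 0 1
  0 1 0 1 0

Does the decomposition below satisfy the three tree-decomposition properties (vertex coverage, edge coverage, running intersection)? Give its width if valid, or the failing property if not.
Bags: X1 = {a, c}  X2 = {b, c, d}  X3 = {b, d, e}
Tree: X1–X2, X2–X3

No — edge (b,a) lies in no bag.

A tree decomposition must satisfy three properties: every vertex lies in some bag; for every edge, both endpoints lie together in some bag; and for every vertex, the bags containing it form a connected subtree. Here edge (b,a) lies in no bag, so the decomposition is invalid.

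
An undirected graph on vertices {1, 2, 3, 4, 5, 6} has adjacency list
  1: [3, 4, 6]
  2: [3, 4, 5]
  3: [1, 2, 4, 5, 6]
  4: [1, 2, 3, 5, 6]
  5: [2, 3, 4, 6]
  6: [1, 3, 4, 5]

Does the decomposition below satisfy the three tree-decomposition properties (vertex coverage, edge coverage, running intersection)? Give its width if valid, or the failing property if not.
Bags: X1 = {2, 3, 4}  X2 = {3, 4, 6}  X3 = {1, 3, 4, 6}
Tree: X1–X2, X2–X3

No — vertex 5 appears in no bag.

A tree decomposition must satisfy three properties: every vertex lies in some bag; for every edge, both endpoints lie together in some bag; and for every vertex, the bags containing it form a connected subtree. Here vertex 5 appears in no bag, so the decomposition is invalid.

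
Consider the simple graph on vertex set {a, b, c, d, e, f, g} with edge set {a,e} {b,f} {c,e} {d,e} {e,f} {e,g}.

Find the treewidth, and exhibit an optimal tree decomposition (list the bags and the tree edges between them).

Each bag holds 2 vertices, so the decomposition has width 1, which upper-bounds the treewidth. G has an edge, so its treewidth is at least 1. The upper and lower bounds meet at 1, so that is the treewidth.

Treewidth 1.
One such decomposition:
Bags: B1 = {c, e}  B2 = {e, f}  B3 = {d, e}  B4 = {b, f}  B5 = {a, e}  B6 = {e, g}
Tree: B1–B2, B2–B3, B2–B4, B1–B5, B2–B6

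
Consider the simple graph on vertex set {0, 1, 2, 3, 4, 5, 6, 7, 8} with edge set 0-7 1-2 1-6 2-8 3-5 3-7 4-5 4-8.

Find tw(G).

1

A width-1 tree decomposition is:
Bags: B1 = {0, 7}  B2 = {3, 7}  B3 = {3, 5}  B4 = {4, 5}  B5 = {4, 8}  B6 = {2, 8}  B7 = {1, 2}  B8 = {1, 6}
Tree: B1–B2, B2–B3, B3–B4, B4–B5, B5–B6, B6–B7, B7–B8
Every bag has size at most 2, so the width is 2 − 1 = 1 and tw(G) ≤ 1. G has an edge, so its treewidth is at least 1. Combining the bounds, tw(G) = 1.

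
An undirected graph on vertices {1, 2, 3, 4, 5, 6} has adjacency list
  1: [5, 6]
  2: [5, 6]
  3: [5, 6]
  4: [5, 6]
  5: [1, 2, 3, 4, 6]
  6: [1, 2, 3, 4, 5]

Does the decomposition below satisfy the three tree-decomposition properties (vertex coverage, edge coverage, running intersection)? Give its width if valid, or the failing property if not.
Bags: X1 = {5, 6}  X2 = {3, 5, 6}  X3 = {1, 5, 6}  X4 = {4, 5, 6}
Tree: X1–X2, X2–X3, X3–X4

No — vertex 2 appears in no bag.

A tree decomposition must satisfy three properties: every vertex lies in some bag; for every edge, both endpoints lie together in some bag; and for every vertex, the bags containing it form a connected subtree. Here vertex 2 appears in no bag, so the decomposition is invalid.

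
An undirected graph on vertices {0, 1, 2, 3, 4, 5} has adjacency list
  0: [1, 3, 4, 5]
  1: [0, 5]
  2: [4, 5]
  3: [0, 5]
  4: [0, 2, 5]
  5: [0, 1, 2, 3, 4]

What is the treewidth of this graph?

2

A width-2 tree decomposition is:
Bags: B1 = {2, 4, 5}  B2 = {0, 4, 5}  B3 = {0, 1, 5}  B4 = {0, 3, 5}
Tree: B1–B2, B2–B3, B2–B4
Every bag has size at most 3, so the width is 3 − 1 = 2 and tw(G) ≤ 2. For the lower bound, the 3 vertices {0, 1, 5} are pairwise adjacent, and any tree decomposition puts a clique entirely inside one bag — forcing width ≥ 2. The upper and lower bounds meet at 2, so that is the treewidth.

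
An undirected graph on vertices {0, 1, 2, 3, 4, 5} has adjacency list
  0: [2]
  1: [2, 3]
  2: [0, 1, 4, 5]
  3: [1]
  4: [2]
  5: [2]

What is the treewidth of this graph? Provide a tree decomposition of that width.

The largest bag has 2 vertices, giving width 1; this decomposition certifies tw(G) ≤ 1. G has an edge, so its treewidth is at least 1. The upper and lower bounds meet at 1, so that is the treewidth.

Treewidth 1.
One optimal decomposition is:
Bags: B1 = {0, 2}  B2 = {1, 2}  B3 = {1, 3}  B4 = {2, 5}  B5 = {2, 4}
Tree: B1–B2, B2–B3, B2–B4, B4–B5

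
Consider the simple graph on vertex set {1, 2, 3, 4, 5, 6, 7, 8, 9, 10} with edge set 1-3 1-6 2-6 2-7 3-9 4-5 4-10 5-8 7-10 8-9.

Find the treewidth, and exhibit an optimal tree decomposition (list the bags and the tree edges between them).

Treewidth 2.
One such decomposition:
Bags: B1 = {1, 3, 9}  B2 = {1, 6, 9}  B3 = {2, 6, 9}  B4 = {2, 7, 9}  B5 = {7, 9, 10}  B6 = {4, 9, 10}  B7 = {4, 5, 9}  B8 = {5, 8, 9}
Tree: B1–B2, B2–B3, B3–B4, B4–B5, B5–B6, B6–B7, B7–B8

Every bag has size at most 3, so the width is 3 − 1 = 2 and tw(G) ≤ 2. The edges 9–3–1–6–2–7–10–4–5–8–9 form a cycle, so G is not a tree and its treewidth is at least 2. Combining the bounds, tw(G) = 2.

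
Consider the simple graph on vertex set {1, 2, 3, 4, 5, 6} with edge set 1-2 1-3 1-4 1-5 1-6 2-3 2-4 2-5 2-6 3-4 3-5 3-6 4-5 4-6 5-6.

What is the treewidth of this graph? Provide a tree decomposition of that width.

Treewidth 5.
Bags: B1 = {1, 2, 3, 4, 5, 6}
Tree: (single bag)

With just one bag of size 6, the width is 6 − 1 = 5, so tw(G) ≤ 5. Conversely, {1, 2, 3, 4, 5, 6} is a clique of size 6, and the vertices of any clique must share a bag in every tree decomposition; so some bag has ≥ 6 vertices and tw(G) ≥ 5. Hence tw(G) = 5 exactly.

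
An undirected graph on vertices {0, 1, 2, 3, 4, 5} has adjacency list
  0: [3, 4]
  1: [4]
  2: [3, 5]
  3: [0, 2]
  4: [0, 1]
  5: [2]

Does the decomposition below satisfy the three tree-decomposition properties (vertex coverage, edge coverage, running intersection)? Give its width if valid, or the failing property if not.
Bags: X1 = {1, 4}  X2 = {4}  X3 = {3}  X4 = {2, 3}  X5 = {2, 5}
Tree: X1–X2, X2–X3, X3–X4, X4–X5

A tree decomposition must satisfy three properties: every vertex lies in some bag; for every edge, both endpoints lie together in some bag; and for every vertex, the bags containing it form a connected subtree. Here vertex 0 appears in no bag, so the decomposition is invalid.

No — vertex 0 appears in no bag.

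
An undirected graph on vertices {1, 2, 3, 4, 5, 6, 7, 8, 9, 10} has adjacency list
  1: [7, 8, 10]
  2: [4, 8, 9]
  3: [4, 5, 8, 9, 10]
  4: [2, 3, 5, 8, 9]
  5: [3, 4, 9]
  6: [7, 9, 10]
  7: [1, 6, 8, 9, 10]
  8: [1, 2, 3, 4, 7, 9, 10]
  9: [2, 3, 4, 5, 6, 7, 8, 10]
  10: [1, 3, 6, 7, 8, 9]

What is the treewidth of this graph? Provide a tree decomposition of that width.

Each bag holds 4 vertices, so the decomposition has width 3, which upper-bounds the treewidth. For the lower bound, the 4 vertices {1, 7, 8, 10} are pairwise adjacent, and any tree decomposition puts a clique entirely inside one bag — forcing width ≥ 3. The upper and lower bounds meet at 3, so that is the treewidth.

Treewidth 3.
One such decomposition:
Bags: B1 = {7, 8, 9, 10}  B2 = {6, 7, 9, 10}  B3 = {3, 8, 9, 10}  B4 = {3, 4, 8, 9}  B5 = {3, 4, 5, 9}  B6 = {1, 7, 8, 10}  B7 = {2, 4, 8, 9}
Tree: B1–B2, B1–B3, B3–B4, B4–B5, B1–B6, B4–B7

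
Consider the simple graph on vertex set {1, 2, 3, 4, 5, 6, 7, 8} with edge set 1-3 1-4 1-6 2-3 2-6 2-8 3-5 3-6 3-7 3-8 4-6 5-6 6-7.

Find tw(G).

2

A width-2 tree decomposition is:
Bags: B1 = {1, 3, 6}  B2 = {2, 3, 6}  B3 = {2, 3, 8}  B4 = {3, 6, 7}  B5 = {3, 5, 6}  B6 = {1, 4, 6}
Tree: B1–B2, B2–B3, B2–B4, B2–B5, B1–B6
Every bag has size at most 3, so the width is 3 − 1 = 2 and tw(G) ≤ 2. Conversely, {2, 3, 8} is a clique of size 3, and the vertices of any clique must share a bag in every tree decomposition; so some bag has ≥ 3 vertices and tw(G) ≥ 2. The upper and lower bounds meet at 2, so that is the treewidth.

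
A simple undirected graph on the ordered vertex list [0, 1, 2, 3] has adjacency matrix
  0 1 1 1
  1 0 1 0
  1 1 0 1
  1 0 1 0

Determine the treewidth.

2

A width-2 tree decomposition is:
Bags: B1 = {0, 1, 2}  B2 = {0, 2, 3}
Tree: B1–B2
Every bag has size at most 3, so the width is 3 − 1 = 2 and tw(G) ≤ 2. On the other hand G contains the 3-clique {0, 1, 2}. A clique must lie in a single bag of any decomposition, so no decomposition can have width below 2. Therefore the treewidth is 2.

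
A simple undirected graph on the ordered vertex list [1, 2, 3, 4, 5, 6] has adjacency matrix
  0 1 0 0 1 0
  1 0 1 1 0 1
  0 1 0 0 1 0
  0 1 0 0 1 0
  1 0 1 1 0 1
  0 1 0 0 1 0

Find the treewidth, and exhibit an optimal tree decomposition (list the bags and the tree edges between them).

Treewidth 2.
Bags: B1 = {1, 2, 5}  B2 = {2, 5, 6}  B3 = {2, 4, 5}  B4 = {2, 3, 5}
Tree: B1–B2, B2–B3, B3–B4

Each bag holds 3 vertices, so the decomposition has width 2, which upper-bounds the treewidth. For the lower bound, G contains the cycle 5–1–2–6–5, so G is not a forest; only forests have treewidth ≤ 1, hence tw(G) ≥ 2. Hence tw(G) = 2 exactly.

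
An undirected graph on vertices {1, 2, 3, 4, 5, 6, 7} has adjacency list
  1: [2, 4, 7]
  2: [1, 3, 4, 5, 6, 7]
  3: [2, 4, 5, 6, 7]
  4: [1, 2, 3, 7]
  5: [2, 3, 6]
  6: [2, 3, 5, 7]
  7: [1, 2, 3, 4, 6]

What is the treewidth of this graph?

A width-3 tree decomposition is:
Bags: B1 = {2, 3, 4, 7}  B2 = {1, 2, 4, 7}  B3 = {2, 3, 6, 7}  B4 = {2, 3, 5, 6}
Tree: B1–B2, B1–B3, B3–B4
Every bag has size at most 4, so the width is 4 − 1 = 3 and tw(G) ≤ 3. Conversely, {1, 2, 4, 7} is a clique of size 4, and the vertices of any clique must share a bag in every tree decomposition; so some bag has ≥ 4 vertices and tw(G) ≥ 3. The upper and lower bounds meet at 3, so that is the treewidth.

3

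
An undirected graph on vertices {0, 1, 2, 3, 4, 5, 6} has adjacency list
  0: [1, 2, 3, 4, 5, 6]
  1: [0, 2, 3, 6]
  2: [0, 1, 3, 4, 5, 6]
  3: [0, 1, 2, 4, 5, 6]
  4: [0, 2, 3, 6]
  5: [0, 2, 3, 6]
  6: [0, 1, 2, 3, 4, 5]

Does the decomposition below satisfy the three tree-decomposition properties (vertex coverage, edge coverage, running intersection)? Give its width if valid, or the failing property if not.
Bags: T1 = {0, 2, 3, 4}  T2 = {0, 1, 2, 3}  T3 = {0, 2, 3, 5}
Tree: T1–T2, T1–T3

No — vertex 6 appears in no bag.

A tree decomposition must satisfy three properties: every vertex lies in some bag; for every edge, both endpoints lie together in some bag; and for every vertex, the bags containing it form a connected subtree. Here vertex 6 appears in no bag, so the decomposition is invalid.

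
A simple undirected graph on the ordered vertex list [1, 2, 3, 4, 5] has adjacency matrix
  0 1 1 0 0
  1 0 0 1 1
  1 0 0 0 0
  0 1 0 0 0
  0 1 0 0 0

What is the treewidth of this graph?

1

A width-1 tree decomposition is:
Bags: B1 = {2, 4}  B2 = {2, 5}  B3 = {1, 2}  B4 = {1, 3}
Tree: B1–B2, B2–B3, B3–B4
Each bag holds 2 vertices, so the decomposition has width 1, which upper-bounds the treewidth. Since G has at least one edge (e.g. 2–4), it is not an edgeless graph, so tw(G) ≥ 1. Combining the bounds, tw(G) = 1.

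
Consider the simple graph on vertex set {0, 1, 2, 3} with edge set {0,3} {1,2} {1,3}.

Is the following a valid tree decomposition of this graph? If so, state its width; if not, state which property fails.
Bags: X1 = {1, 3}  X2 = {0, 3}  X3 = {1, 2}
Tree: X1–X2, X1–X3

Yes; width 1.

Vertex coverage: the bags together contain {0, 1, 2, 3}, the full vertex set. Edge coverage: each edge of G has both endpoints in at least one bag. Running intersection: for every vertex, the bags containing it form a connected subtree. All three properties hold, so this is a valid tree decomposition of width max|bag| − 1 = 1, and hence tw(G) ≤ 1.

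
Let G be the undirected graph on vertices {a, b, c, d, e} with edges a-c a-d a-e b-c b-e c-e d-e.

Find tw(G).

A width-2 tree decomposition is:
Bags: B1 = {a, c, e}  B2 = {b, c, e}  B3 = {a, d, e}
Tree: B1–B2, B1–B3
The largest bag has 3 vertices, giving width 2; this decomposition certifies tw(G) ≤ 2. Conversely, {a, d, e} is a clique of size 3, and the vertices of any clique must share a bag in every tree decomposition; so some bag has ≥ 3 vertices and tw(G) ≥ 2. Therefore the treewidth is 2.

2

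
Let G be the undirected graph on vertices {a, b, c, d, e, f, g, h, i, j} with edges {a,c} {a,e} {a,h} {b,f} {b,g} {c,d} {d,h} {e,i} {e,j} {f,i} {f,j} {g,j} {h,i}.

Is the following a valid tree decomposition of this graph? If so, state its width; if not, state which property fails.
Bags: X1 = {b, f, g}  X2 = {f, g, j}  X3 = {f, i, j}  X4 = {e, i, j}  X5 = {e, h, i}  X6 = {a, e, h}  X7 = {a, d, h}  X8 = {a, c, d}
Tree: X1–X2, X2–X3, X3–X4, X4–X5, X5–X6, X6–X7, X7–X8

Yes; width 2.

Vertex coverage: the bags together contain {a, b, c, d, e, f, g, h, i, j}, the full vertex set. Edge coverage: each edge of G has both endpoints in at least one bag. Running intersection: for every vertex, the bags containing it form a connected subtree. All three properties hold, so this is a valid tree decomposition of width max|bag| − 1 = 2, and hence tw(G) ≤ 2.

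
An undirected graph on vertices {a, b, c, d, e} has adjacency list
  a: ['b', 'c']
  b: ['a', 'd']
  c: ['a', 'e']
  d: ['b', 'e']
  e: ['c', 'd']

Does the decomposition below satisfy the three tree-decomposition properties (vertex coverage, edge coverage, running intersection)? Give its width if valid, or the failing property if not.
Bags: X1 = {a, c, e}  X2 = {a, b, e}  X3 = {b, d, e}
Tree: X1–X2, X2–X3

Every vertex of G appears in some bag (union = {a, b, c, d, e}); every edge is covered by a bag; and for each vertex v the set of bags containing v is connected in the bag tree. The decomposition is therefore valid. The largest bag has 3 vertices, so the width is 2.

Yes; width 2.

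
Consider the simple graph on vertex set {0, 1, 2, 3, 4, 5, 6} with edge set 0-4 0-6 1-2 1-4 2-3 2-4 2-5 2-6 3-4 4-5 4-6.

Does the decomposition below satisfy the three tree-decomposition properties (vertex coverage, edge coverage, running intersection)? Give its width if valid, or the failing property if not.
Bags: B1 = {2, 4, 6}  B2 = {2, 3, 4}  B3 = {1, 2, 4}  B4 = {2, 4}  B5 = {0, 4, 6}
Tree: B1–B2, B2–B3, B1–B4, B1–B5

A tree decomposition must satisfy three properties: every vertex lies in some bag; for every edge, both endpoints lie together in some bag; and for every vertex, the bags containing it form a connected subtree. Here vertex 5 appears in no bag, so the decomposition is invalid.

No — vertex 5 appears in no bag.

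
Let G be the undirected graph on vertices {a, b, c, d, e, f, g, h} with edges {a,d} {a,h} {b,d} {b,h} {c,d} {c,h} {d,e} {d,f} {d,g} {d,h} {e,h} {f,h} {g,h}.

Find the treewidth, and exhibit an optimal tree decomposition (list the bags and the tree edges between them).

Treewidth 2.
One such decomposition:
Bags: B1 = {d, g, h}  B2 = {d, e, h}  B3 = {d, f, h}  B4 = {a, d, h}  B5 = {c, d, h}  B6 = {b, d, h}
Tree: B1–B2, B2–B3, B1–B4, B1–B5, B5–B6

Each bag holds 3 vertices, so the decomposition has width 2, which upper-bounds the treewidth. Conversely, {d, f, h} is a clique of size 3, and the vertices of any clique must share a bag in every tree decomposition; so some bag has ≥ 3 vertices and tw(G) ≥ 2. The upper and lower bounds meet at 2, so that is the treewidth.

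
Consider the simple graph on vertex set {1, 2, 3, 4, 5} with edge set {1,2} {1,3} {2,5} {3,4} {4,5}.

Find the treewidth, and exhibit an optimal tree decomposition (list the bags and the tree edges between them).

Treewidth 2.
One such decomposition:
Bags: B1 = {1, 3, 4}  B2 = {1, 2, 4}  B3 = {2, 4, 5}
Tree: B1–B2, B2–B3

Every bag has size at most 3, so the width is 3 − 1 = 2 and tw(G) ≤ 2. The edges 4–3–1–2–5–4 form a cycle, so G is not a tree and its treewidth is at least 2. Hence tw(G) = 2 exactly.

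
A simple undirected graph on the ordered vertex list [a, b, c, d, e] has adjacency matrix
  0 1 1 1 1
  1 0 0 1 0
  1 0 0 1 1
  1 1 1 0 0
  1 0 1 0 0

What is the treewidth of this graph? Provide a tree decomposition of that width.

Treewidth 2.
One such decomposition:
Bags: B1 = {a, c, e}  B2 = {a, c, d}  B3 = {a, b, d}
Tree: B1–B2, B2–B3

The largest bag has 3 vertices, giving width 2; this decomposition certifies tw(G) ≤ 2. On the other hand G contains the 3-clique {a, c, d}. A clique must lie in a single bag of any decomposition, so no decomposition can have width below 2. The upper and lower bounds meet at 2, so that is the treewidth.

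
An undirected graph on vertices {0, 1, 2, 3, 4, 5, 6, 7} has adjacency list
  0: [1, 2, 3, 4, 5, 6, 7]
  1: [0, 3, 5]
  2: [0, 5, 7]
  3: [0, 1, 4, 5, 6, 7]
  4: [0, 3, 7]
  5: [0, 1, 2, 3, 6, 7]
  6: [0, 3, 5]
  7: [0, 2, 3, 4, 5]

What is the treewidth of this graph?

A width-3 tree decomposition is:
Bags: B1 = {0, 2, 5, 7}  B2 = {0, 3, 5, 7}  B3 = {0, 1, 3, 5}  B4 = {0, 3, 5, 6}  B5 = {0, 3, 4, 7}
Tree: B1–B2, B2–B3, B3–B4, B2–B5
Every bag has size at most 4, so the width is 4 − 1 = 3 and tw(G) ≤ 3. Conversely, {0, 2, 5, 7} is a clique of size 4, and the vertices of any clique must share a bag in every tree decomposition; so some bag has ≥ 4 vertices and tw(G) ≥ 3. The upper and lower bounds meet at 3, so that is the treewidth.

3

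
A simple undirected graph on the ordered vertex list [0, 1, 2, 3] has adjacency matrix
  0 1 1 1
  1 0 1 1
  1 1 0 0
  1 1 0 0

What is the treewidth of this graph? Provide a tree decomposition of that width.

Each bag holds 3 vertices, so the decomposition has width 2, which upper-bounds the treewidth. For the lower bound, the 3 vertices {0, 1, 2} are pairwise adjacent, and any tree decomposition puts a clique entirely inside one bag — forcing width ≥ 2. Hence tw(G) = 2 exactly.

Treewidth 2.
One such decomposition:
Bags: B1 = {0, 1, 3}  B2 = {0, 1, 2}
Tree: B1–B2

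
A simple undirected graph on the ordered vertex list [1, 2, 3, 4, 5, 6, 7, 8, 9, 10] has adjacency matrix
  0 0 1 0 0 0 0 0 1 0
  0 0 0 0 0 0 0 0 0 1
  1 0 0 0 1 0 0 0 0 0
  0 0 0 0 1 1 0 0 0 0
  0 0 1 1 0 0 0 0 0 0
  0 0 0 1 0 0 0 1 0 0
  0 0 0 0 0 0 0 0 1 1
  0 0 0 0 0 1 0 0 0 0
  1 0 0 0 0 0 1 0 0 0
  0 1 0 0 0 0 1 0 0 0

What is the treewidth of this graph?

1

A width-1 tree decomposition is:
Bags: B1 = {6, 8}  B2 = {4, 6}  B3 = {4, 5}  B4 = {3, 5}  B5 = {1, 3}  B6 = {1, 9}  B7 = {7, 9}  B8 = {7, 10}  B9 = {2, 10}
Tree: B1–B2, B2–B3, B3–B4, B4–B5, B5–B6, B6–B7, B7–B8, B8–B9
Each bag holds 2 vertices, so the decomposition has width 1, which upper-bounds the treewidth. Since G has at least one edge (e.g. 8–6), it is not an edgeless graph, so tw(G) ≥ 1. Combining the bounds, tw(G) = 1.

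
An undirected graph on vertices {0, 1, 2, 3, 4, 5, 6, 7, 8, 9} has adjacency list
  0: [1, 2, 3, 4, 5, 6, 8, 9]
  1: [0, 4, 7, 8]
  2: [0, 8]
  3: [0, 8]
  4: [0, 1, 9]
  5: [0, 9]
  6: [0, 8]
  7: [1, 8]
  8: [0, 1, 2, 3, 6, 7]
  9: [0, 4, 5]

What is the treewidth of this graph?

2

A width-2 tree decomposition is:
Bags: B1 = {0, 1, 4}  B2 = {0, 1, 8}  B3 = {0, 6, 8}  B4 = {0, 4, 9}  B5 = {1, 7, 8}  B6 = {0, 2, 8}  B7 = {0, 3, 8}  B8 = {0, 5, 9}
Tree: B1–B2, B2–B3, B1–B4, B2–B5, B3–B6, B6–B7, B4–B8
The largest bag has 3 vertices, giving width 2; this decomposition certifies tw(G) ≤ 2. For the lower bound, the 3 vertices {0, 1, 8} are pairwise adjacent, and any tree decomposition puts a clique entirely inside one bag — forcing width ≥ 2. The upper and lower bounds meet at 2, so that is the treewidth.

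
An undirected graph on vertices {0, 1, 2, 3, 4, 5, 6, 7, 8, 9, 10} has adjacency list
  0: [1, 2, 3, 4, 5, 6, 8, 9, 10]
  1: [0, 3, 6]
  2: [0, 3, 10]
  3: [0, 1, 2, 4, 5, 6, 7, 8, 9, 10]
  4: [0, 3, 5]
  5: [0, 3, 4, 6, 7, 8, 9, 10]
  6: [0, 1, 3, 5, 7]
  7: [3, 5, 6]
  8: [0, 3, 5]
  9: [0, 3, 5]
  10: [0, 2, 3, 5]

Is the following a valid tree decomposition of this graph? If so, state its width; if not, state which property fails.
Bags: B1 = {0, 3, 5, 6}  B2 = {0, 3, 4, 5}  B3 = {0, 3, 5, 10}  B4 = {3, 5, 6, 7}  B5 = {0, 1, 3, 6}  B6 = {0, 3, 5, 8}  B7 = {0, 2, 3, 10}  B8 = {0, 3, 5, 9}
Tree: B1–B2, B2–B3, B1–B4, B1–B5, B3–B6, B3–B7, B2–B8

Yes; width 3.

Checking the three conditions: (i) the bags cover all of {0, 1, 2, 3, 4, 5, 6, 7, 8, 9, 10}; (ii) for each edge, some bag contains both endpoints; (iii) the bags containing any fixed vertex form a subtree. All hold, so the decomposition is valid with width 4 − 1 = 3.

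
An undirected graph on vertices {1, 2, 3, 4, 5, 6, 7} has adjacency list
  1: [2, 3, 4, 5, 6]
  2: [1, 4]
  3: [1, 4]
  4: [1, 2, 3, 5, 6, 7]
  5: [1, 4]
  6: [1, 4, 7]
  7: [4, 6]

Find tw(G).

A width-2 tree decomposition is:
Bags: B1 = {1, 3, 4}  B2 = {1, 4, 6}  B3 = {1, 2, 4}  B4 = {4, 6, 7}  B5 = {1, 4, 5}
Tree: B1–B2, B1–B3, B2–B4, B2–B5
The largest bag has 3 vertices, giving width 2; this decomposition certifies tw(G) ≤ 2. Conversely, {1, 2, 4} is a clique of size 3, and the vertices of any clique must share a bag in every tree decomposition; so some bag has ≥ 3 vertices and tw(G) ≥ 2. Therefore the treewidth is 2.

2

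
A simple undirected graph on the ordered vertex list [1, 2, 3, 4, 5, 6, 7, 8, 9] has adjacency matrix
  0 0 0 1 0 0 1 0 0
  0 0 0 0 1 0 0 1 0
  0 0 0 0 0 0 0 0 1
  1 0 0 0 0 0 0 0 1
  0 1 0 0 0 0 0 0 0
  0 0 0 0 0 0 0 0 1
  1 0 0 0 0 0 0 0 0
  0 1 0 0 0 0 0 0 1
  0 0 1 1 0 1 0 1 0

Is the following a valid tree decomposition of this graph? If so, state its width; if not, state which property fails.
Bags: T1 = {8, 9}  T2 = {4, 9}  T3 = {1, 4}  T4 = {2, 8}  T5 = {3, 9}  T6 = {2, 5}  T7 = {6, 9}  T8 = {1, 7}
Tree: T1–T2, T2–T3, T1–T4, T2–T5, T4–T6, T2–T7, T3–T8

Yes; width 1.

Every vertex of G appears in some bag (union = {1, 2, 3, 4, 5, 6, 7, 8, 9}); every edge is covered by a bag; and for each vertex v the set of bags containing v is connected in the bag tree. The decomposition is therefore valid. The largest bag has 2 vertices, so the width is 1.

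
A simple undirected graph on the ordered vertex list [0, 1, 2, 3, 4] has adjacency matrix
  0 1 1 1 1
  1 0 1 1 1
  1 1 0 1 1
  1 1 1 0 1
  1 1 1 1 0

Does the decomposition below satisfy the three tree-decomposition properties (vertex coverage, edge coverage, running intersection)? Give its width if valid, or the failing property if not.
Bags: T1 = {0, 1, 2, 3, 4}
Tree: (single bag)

Every vertex of G appears in some bag (union = {0, 1, 2, 3, 4}); every edge is covered by a bag; and for each vertex v the set of bags containing v is connected in the bag tree. The decomposition is therefore valid. The largest bag has 5 vertices, so the width is 4.

Yes; width 4.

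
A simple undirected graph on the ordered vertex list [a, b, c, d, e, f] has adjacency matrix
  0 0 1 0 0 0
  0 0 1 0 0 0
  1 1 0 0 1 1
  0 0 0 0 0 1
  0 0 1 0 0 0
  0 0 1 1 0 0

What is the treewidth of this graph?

A width-1 tree decomposition is:
Bags: B1 = {c, e}  B2 = {c, f}  B3 = {d, f}  B4 = {b, c}  B5 = {a, c}
Tree: B1–B2, B2–B3, B1–B4, B2–B5
The largest bag has 2 vertices, giving width 1; this decomposition certifies tw(G) ≤ 1. Since G has at least one edge (e.g. e–c), it is not an edgeless graph, so tw(G) ≥ 1. Hence tw(G) = 1 exactly.

1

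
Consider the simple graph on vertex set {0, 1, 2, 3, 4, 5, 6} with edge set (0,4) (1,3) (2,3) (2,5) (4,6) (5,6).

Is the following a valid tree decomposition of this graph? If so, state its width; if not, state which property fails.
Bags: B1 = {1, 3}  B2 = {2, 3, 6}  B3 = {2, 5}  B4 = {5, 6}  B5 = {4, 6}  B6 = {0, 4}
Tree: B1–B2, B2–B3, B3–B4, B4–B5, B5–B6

A tree decomposition must satisfy three properties: every vertex lies in some bag; for every edge, both endpoints lie together in some bag; and for every vertex, the bags containing it form a connected subtree. Here bags containing vertex 6 are not connected in the tree, so the decomposition is invalid.

No — bags containing vertex 6 are not connected in the tree.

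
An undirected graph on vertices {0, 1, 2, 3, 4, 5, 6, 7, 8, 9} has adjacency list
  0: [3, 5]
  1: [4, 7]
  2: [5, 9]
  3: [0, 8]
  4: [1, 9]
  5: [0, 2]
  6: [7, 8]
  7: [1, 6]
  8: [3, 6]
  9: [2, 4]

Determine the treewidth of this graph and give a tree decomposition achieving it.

Treewidth 2.
One optimal decomposition is:
Bags: B1 = {1, 4, 7}  B2 = {4, 6, 7}  B3 = {4, 6, 8}  B4 = {3, 4, 8}  B5 = {0, 3, 4}  B6 = {0, 4, 5}  B7 = {2, 4, 5}  B8 = {2, 4, 9}
Tree: B1–B2, B2–B3, B3–B4, B4–B5, B5–B6, B6–B7, B7–B8

Each bag holds 3 vertices, so the decomposition has width 2, which upper-bounds the treewidth. The edges 4–1–7–6–8–3–0–5–2–9–4 form a cycle, so G is not a tree and its treewidth is at least 2. The upper and lower bounds meet at 2, so that is the treewidth.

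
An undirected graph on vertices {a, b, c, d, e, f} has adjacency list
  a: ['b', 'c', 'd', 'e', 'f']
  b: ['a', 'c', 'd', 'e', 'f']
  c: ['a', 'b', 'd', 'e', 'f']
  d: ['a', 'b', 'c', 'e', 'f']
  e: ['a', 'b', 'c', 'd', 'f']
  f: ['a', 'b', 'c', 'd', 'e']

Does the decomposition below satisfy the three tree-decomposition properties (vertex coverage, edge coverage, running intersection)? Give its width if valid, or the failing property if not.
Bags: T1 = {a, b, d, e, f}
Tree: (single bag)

No — vertex c appears in no bag.

A tree decomposition must satisfy three properties: every vertex lies in some bag; for every edge, both endpoints lie together in some bag; and for every vertex, the bags containing it form a connected subtree. Here vertex c appears in no bag, so the decomposition is invalid.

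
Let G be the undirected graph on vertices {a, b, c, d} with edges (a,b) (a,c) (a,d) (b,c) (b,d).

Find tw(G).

A width-2 tree decomposition is:
Bags: B1 = {a, b, d}  B2 = {a, b, c}
Tree: B1–B2
Each bag holds 3 vertices, so the decomposition has width 2, which upper-bounds the treewidth. Conversely, {a, b, d} is a clique of size 3, and the vertices of any clique must share a bag in every tree decomposition; so some bag has ≥ 3 vertices and tw(G) ≥ 2. Combining the bounds, tw(G) = 2.

2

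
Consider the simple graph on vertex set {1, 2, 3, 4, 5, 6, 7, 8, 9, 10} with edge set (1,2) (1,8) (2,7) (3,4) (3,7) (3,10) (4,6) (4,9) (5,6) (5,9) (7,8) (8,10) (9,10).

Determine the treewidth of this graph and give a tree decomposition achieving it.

Every bag has size at most 3, so the width is 3 − 1 = 2 and tw(G) ≤ 2. The edges 1–2–7–8–1 form a cycle, so G is not a tree and its treewidth is at least 2. Therefore the treewidth is 2.

Treewidth 2.
One optimal decomposition is:
Bags: B1 = {1, 2, 8}  B2 = {2, 7, 8}  B3 = {7, 8, 10}  B4 = {3, 7, 10}  B5 = {3, 9, 10}  B6 = {3, 4, 9}  B7 = {4, 5, 9}  B8 = {4, 5, 6}
Tree: B1–B2, B2–B3, B3–B4, B4–B5, B5–B6, B6–B7, B7–B8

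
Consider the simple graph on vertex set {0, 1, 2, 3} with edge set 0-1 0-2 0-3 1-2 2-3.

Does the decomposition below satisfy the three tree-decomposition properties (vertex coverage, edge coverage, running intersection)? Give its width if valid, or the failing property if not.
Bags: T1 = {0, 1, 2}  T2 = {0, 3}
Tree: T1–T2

A tree decomposition must satisfy three properties: every vertex lies in some bag; for every edge, both endpoints lie together in some bag; and for every vertex, the bags containing it form a connected subtree. Here edge (2,3) lies in no bag, so the decomposition is invalid.

No — edge (2,3) lies in no bag.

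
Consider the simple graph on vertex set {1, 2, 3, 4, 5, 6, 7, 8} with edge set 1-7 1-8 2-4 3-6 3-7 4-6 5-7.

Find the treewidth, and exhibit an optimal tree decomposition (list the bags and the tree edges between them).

The largest bag has 2 vertices, giving width 1; this decomposition certifies tw(G) ≤ 1. G has an edge, so its treewidth is at least 1. Hence tw(G) = 1 exactly.

Treewidth 1.
One such decomposition:
Bags: B1 = {1, 7}  B2 = {3, 7}  B3 = {3, 6}  B4 = {5, 7}  B5 = {4, 6}  B6 = {1, 8}  B7 = {2, 4}
Tree: B1–B2, B2–B3, B2–B4, B3–B5, B1–B6, B5–B7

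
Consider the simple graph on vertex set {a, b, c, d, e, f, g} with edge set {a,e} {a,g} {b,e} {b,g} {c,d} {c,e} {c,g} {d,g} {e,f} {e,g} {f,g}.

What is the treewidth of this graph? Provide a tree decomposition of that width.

Treewidth 2.
One optimal decomposition is:
Bags: B1 = {e, f, g}  B2 = {c, e, g}  B3 = {a, e, g}  B4 = {c, d, g}  B5 = {b, e, g}
Tree: B1–B2, B1–B3, B2–B4, B2–B5

The largest bag has 3 vertices, giving width 2; this decomposition certifies tw(G) ≤ 2. Conversely, {c, d, g} is a clique of size 3, and the vertices of any clique must share a bag in every tree decomposition; so some bag has ≥ 3 vertices and tw(G) ≥ 2. The upper and lower bounds meet at 2, so that is the treewidth.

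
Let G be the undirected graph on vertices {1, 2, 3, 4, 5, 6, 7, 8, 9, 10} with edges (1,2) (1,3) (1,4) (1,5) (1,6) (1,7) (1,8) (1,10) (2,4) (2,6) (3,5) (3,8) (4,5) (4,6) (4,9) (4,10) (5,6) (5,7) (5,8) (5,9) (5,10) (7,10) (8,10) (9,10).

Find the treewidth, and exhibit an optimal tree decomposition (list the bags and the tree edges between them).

Each bag holds 4 vertices, so the decomposition has width 3, which upper-bounds the treewidth. Conversely, {1, 2, 4, 6} is a clique of size 4, and the vertices of any clique must share a bag in every tree decomposition; so some bag has ≥ 4 vertices and tw(G) ≥ 3. Therefore the treewidth is 3.

Treewidth 3.
One optimal decomposition is:
Bags: B1 = {1, 4, 5, 10}  B2 = {1, 5, 7, 10}  B3 = {4, 5, 9, 10}  B4 = {1, 5, 8, 10}  B5 = {1, 4, 5, 6}  B6 = {1, 3, 5, 8}  B7 = {1, 2, 4, 6}
Tree: B1–B2, B1–B3, B2–B4, B1–B5, B4–B6, B5–B7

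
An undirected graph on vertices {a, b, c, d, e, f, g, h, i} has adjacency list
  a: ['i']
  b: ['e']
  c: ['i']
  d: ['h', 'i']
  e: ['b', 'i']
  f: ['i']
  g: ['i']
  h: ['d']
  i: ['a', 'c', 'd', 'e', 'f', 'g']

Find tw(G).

1

A width-1 tree decomposition is:
Bags: B1 = {a, i}  B2 = {f, i}  B3 = {g, i}  B4 = {c, i}  B5 = {d, i}  B6 = {e, i}  B7 = {d, h}  B8 = {b, e}
Tree: B1–B2, B2–B3, B3–B4, B3–B5, B5–B6, B5–B7, B6–B8
Every bag has size at most 2, so the width is 2 − 1 = 1 and tw(G) ≤ 1. Since G has at least one edge (e.g. a–i), it is not an edgeless graph, so tw(G) ≥ 1. The upper and lower bounds meet at 1, so that is the treewidth.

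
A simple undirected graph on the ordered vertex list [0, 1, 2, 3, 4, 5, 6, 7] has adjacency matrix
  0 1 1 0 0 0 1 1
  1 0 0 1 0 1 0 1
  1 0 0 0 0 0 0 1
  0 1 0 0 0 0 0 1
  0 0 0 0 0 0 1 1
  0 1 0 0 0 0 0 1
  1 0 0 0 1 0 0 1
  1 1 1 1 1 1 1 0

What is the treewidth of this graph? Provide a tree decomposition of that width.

Each bag holds 3 vertices, so the decomposition has width 2, which upper-bounds the treewidth. Conversely, {0, 1, 7} is a clique of size 3, and the vertices of any clique must share a bag in every tree decomposition; so some bag has ≥ 3 vertices and tw(G) ≥ 2. Hence tw(G) = 2 exactly.

Treewidth 2.
One optimal decomposition is:
Bags: B1 = {0, 6, 7}  B2 = {0, 1, 7}  B3 = {1, 5, 7}  B4 = {0, 2, 7}  B5 = {4, 6, 7}  B6 = {1, 3, 7}
Tree: B1–B2, B2–B3, B1–B4, B1–B5, B2–B6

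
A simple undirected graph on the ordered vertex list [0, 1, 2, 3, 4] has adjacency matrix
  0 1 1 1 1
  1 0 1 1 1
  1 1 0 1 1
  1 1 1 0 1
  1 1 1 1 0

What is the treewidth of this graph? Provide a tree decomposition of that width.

A single bag containing all 5 vertices is trivially a valid decomposition of width 4. Conversely, {0, 1, 2, 3, 4} is a clique of size 5, and the vertices of any clique must share a bag in every tree decomposition; so some bag has ≥ 5 vertices and tw(G) ≥ 4. Therefore the treewidth is 4.

Treewidth 4.
One such decomposition:
Bags: B1 = {0, 1, 2, 3, 4}
Tree: (single bag)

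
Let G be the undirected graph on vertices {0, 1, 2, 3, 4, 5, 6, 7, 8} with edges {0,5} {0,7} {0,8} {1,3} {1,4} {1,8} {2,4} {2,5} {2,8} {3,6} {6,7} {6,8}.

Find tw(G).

A width-3 tree decomposition is:
Bags: B1 = {0, 2, 5, 7}  B2 = {0, 2, 7, 8}  B3 = {2, 6, 7, 8}  B4 = {2, 4, 6, 8}  B5 = {1, 4, 6, 8}  B6 = {1, 3, 4, 6}
Tree: B1–B2, B2–B3, B3–B4, B4–B5, B5–B6
Every bag has size at most 4, so the width is 4 − 1 = 3 and tw(G) ≤ 3. For the lower bound: the 4 vertex sets {0,5,7}, {2}, {8}, {1,3,4,6} are disjoint, each induces a connected subgraph, and every pair is joined by at least one edge of G. Contracting each set to a single vertex therefore yields K_{4} as a minor, and since treewidth is minor-monotone, tw(G) ≥ tw(K_{4}) = 3. Therefore the treewidth is 3.

3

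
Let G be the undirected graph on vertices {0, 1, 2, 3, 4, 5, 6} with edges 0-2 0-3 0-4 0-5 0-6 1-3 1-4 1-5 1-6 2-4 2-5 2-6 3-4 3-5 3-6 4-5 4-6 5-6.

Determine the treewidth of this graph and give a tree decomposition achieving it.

Treewidth 4.
Bags: B1 = {0, 2, 4, 5, 6}  B2 = {0, 3, 4, 5, 6}  B3 = {1, 3, 4, 5, 6}
Tree: B1–B2, B2–B3

Each bag holds 5 vertices, so the decomposition has width 4, which upper-bounds the treewidth. Conversely, {0, 2, 4, 5, 6} is a clique of size 5, and the vertices of any clique must share a bag in every tree decomposition; so some bag has ≥ 5 vertices and tw(G) ≥ 4. Combining the bounds, tw(G) = 4.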